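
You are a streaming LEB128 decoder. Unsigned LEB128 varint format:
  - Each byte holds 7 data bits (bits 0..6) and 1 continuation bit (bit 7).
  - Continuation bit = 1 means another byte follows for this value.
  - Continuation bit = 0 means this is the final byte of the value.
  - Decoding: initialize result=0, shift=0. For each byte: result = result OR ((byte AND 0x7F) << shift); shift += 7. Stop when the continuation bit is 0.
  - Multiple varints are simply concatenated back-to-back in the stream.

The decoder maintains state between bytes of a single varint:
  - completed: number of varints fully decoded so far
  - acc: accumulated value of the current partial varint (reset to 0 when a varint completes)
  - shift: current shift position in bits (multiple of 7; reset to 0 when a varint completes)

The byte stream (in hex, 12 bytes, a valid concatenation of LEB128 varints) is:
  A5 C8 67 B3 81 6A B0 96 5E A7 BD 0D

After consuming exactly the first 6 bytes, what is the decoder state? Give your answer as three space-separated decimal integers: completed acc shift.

Answer: 2 0 0

Derivation:
byte[0]=0xA5 cont=1 payload=0x25: acc |= 37<<0 -> completed=0 acc=37 shift=7
byte[1]=0xC8 cont=1 payload=0x48: acc |= 72<<7 -> completed=0 acc=9253 shift=14
byte[2]=0x67 cont=0 payload=0x67: varint #1 complete (value=1696805); reset -> completed=1 acc=0 shift=0
byte[3]=0xB3 cont=1 payload=0x33: acc |= 51<<0 -> completed=1 acc=51 shift=7
byte[4]=0x81 cont=1 payload=0x01: acc |= 1<<7 -> completed=1 acc=179 shift=14
byte[5]=0x6A cont=0 payload=0x6A: varint #2 complete (value=1736883); reset -> completed=2 acc=0 shift=0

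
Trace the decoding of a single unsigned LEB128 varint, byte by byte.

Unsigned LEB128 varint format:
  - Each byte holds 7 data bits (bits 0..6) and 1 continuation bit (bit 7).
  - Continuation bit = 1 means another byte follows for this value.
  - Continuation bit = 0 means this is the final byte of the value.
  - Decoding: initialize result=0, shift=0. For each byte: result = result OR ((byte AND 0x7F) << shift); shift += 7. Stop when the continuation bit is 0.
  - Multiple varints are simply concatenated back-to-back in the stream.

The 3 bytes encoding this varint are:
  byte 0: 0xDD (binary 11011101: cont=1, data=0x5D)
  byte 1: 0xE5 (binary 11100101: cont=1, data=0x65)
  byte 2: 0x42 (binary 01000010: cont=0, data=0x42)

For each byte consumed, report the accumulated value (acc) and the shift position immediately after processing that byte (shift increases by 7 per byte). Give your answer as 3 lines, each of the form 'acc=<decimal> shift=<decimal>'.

byte 0=0xDD: payload=0x5D=93, contrib = 93<<0 = 93; acc -> 93, shift -> 7
byte 1=0xE5: payload=0x65=101, contrib = 101<<7 = 12928; acc -> 13021, shift -> 14
byte 2=0x42: payload=0x42=66, contrib = 66<<14 = 1081344; acc -> 1094365, shift -> 21

Answer: acc=93 shift=7
acc=13021 shift=14
acc=1094365 shift=21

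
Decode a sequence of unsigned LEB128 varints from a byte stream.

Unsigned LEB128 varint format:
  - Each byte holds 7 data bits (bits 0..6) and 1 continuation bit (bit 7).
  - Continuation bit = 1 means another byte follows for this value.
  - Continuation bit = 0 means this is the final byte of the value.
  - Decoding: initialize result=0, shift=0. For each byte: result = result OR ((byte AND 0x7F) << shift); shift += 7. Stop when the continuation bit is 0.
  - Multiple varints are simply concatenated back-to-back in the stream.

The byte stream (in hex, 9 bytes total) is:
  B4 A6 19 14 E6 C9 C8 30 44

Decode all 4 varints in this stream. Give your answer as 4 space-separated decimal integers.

Answer: 414516 20 101852390 68

Derivation:
  byte[0]=0xB4 cont=1 payload=0x34=52: acc |= 52<<0 -> acc=52 shift=7
  byte[1]=0xA6 cont=1 payload=0x26=38: acc |= 38<<7 -> acc=4916 shift=14
  byte[2]=0x19 cont=0 payload=0x19=25: acc |= 25<<14 -> acc=414516 shift=21 [end]
Varint 1: bytes[0:3] = B4 A6 19 -> value 414516 (3 byte(s))
  byte[3]=0x14 cont=0 payload=0x14=20: acc |= 20<<0 -> acc=20 shift=7 [end]
Varint 2: bytes[3:4] = 14 -> value 20 (1 byte(s))
  byte[4]=0xE6 cont=1 payload=0x66=102: acc |= 102<<0 -> acc=102 shift=7
  byte[5]=0xC9 cont=1 payload=0x49=73: acc |= 73<<7 -> acc=9446 shift=14
  byte[6]=0xC8 cont=1 payload=0x48=72: acc |= 72<<14 -> acc=1189094 shift=21
  byte[7]=0x30 cont=0 payload=0x30=48: acc |= 48<<21 -> acc=101852390 shift=28 [end]
Varint 3: bytes[4:8] = E6 C9 C8 30 -> value 101852390 (4 byte(s))
  byte[8]=0x44 cont=0 payload=0x44=68: acc |= 68<<0 -> acc=68 shift=7 [end]
Varint 4: bytes[8:9] = 44 -> value 68 (1 byte(s))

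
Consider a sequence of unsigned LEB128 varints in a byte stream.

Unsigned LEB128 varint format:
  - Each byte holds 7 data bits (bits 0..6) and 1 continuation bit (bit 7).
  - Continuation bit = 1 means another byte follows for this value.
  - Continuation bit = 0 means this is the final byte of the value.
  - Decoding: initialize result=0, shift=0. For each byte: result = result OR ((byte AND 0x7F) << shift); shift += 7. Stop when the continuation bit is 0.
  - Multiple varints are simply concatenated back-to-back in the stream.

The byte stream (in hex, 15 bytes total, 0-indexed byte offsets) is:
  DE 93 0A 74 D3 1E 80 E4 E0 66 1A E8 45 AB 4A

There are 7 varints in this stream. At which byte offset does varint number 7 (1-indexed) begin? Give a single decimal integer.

  byte[0]=0xDE cont=1 payload=0x5E=94: acc |= 94<<0 -> acc=94 shift=7
  byte[1]=0x93 cont=1 payload=0x13=19: acc |= 19<<7 -> acc=2526 shift=14
  byte[2]=0x0A cont=0 payload=0x0A=10: acc |= 10<<14 -> acc=166366 shift=21 [end]
Varint 1: bytes[0:3] = DE 93 0A -> value 166366 (3 byte(s))
  byte[3]=0x74 cont=0 payload=0x74=116: acc |= 116<<0 -> acc=116 shift=7 [end]
Varint 2: bytes[3:4] = 74 -> value 116 (1 byte(s))
  byte[4]=0xD3 cont=1 payload=0x53=83: acc |= 83<<0 -> acc=83 shift=7
  byte[5]=0x1E cont=0 payload=0x1E=30: acc |= 30<<7 -> acc=3923 shift=14 [end]
Varint 3: bytes[4:6] = D3 1E -> value 3923 (2 byte(s))
  byte[6]=0x80 cont=1 payload=0x00=0: acc |= 0<<0 -> acc=0 shift=7
  byte[7]=0xE4 cont=1 payload=0x64=100: acc |= 100<<7 -> acc=12800 shift=14
  byte[8]=0xE0 cont=1 payload=0x60=96: acc |= 96<<14 -> acc=1585664 shift=21
  byte[9]=0x66 cont=0 payload=0x66=102: acc |= 102<<21 -> acc=215495168 shift=28 [end]
Varint 4: bytes[6:10] = 80 E4 E0 66 -> value 215495168 (4 byte(s))
  byte[10]=0x1A cont=0 payload=0x1A=26: acc |= 26<<0 -> acc=26 shift=7 [end]
Varint 5: bytes[10:11] = 1A -> value 26 (1 byte(s))
  byte[11]=0xE8 cont=1 payload=0x68=104: acc |= 104<<0 -> acc=104 shift=7
  byte[12]=0x45 cont=0 payload=0x45=69: acc |= 69<<7 -> acc=8936 shift=14 [end]
Varint 6: bytes[11:13] = E8 45 -> value 8936 (2 byte(s))
  byte[13]=0xAB cont=1 payload=0x2B=43: acc |= 43<<0 -> acc=43 shift=7
  byte[14]=0x4A cont=0 payload=0x4A=74: acc |= 74<<7 -> acc=9515 shift=14 [end]
Varint 7: bytes[13:15] = AB 4A -> value 9515 (2 byte(s))

Answer: 13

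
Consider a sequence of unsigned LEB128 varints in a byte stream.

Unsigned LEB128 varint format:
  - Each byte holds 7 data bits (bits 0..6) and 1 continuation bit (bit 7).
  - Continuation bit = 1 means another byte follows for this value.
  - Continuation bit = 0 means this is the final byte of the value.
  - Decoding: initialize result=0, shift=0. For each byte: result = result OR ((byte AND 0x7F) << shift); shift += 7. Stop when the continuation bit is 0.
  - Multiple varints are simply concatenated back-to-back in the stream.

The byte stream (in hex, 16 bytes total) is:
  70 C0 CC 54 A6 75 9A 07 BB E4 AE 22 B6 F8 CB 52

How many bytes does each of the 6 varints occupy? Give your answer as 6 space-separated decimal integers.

Answer: 1 3 2 2 4 4

Derivation:
  byte[0]=0x70 cont=0 payload=0x70=112: acc |= 112<<0 -> acc=112 shift=7 [end]
Varint 1: bytes[0:1] = 70 -> value 112 (1 byte(s))
  byte[1]=0xC0 cont=1 payload=0x40=64: acc |= 64<<0 -> acc=64 shift=7
  byte[2]=0xCC cont=1 payload=0x4C=76: acc |= 76<<7 -> acc=9792 shift=14
  byte[3]=0x54 cont=0 payload=0x54=84: acc |= 84<<14 -> acc=1386048 shift=21 [end]
Varint 2: bytes[1:4] = C0 CC 54 -> value 1386048 (3 byte(s))
  byte[4]=0xA6 cont=1 payload=0x26=38: acc |= 38<<0 -> acc=38 shift=7
  byte[5]=0x75 cont=0 payload=0x75=117: acc |= 117<<7 -> acc=15014 shift=14 [end]
Varint 3: bytes[4:6] = A6 75 -> value 15014 (2 byte(s))
  byte[6]=0x9A cont=1 payload=0x1A=26: acc |= 26<<0 -> acc=26 shift=7
  byte[7]=0x07 cont=0 payload=0x07=7: acc |= 7<<7 -> acc=922 shift=14 [end]
Varint 4: bytes[6:8] = 9A 07 -> value 922 (2 byte(s))
  byte[8]=0xBB cont=1 payload=0x3B=59: acc |= 59<<0 -> acc=59 shift=7
  byte[9]=0xE4 cont=1 payload=0x64=100: acc |= 100<<7 -> acc=12859 shift=14
  byte[10]=0xAE cont=1 payload=0x2E=46: acc |= 46<<14 -> acc=766523 shift=21
  byte[11]=0x22 cont=0 payload=0x22=34: acc |= 34<<21 -> acc=72069691 shift=28 [end]
Varint 5: bytes[8:12] = BB E4 AE 22 -> value 72069691 (4 byte(s))
  byte[12]=0xB6 cont=1 payload=0x36=54: acc |= 54<<0 -> acc=54 shift=7
  byte[13]=0xF8 cont=1 payload=0x78=120: acc |= 120<<7 -> acc=15414 shift=14
  byte[14]=0xCB cont=1 payload=0x4B=75: acc |= 75<<14 -> acc=1244214 shift=21
  byte[15]=0x52 cont=0 payload=0x52=82: acc |= 82<<21 -> acc=173210678 shift=28 [end]
Varint 6: bytes[12:16] = B6 F8 CB 52 -> value 173210678 (4 byte(s))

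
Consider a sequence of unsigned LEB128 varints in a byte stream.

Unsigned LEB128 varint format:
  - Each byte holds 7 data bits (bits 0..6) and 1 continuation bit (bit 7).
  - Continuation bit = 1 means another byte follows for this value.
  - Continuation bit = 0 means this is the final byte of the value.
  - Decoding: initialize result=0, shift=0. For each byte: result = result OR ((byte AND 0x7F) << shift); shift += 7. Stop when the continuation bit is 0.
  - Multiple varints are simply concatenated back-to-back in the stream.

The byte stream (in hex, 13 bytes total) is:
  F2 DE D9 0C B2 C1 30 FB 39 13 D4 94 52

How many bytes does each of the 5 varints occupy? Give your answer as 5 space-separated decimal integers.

  byte[0]=0xF2 cont=1 payload=0x72=114: acc |= 114<<0 -> acc=114 shift=7
  byte[1]=0xDE cont=1 payload=0x5E=94: acc |= 94<<7 -> acc=12146 shift=14
  byte[2]=0xD9 cont=1 payload=0x59=89: acc |= 89<<14 -> acc=1470322 shift=21
  byte[3]=0x0C cont=0 payload=0x0C=12: acc |= 12<<21 -> acc=26636146 shift=28 [end]
Varint 1: bytes[0:4] = F2 DE D9 0C -> value 26636146 (4 byte(s))
  byte[4]=0xB2 cont=1 payload=0x32=50: acc |= 50<<0 -> acc=50 shift=7
  byte[5]=0xC1 cont=1 payload=0x41=65: acc |= 65<<7 -> acc=8370 shift=14
  byte[6]=0x30 cont=0 payload=0x30=48: acc |= 48<<14 -> acc=794802 shift=21 [end]
Varint 2: bytes[4:7] = B2 C1 30 -> value 794802 (3 byte(s))
  byte[7]=0xFB cont=1 payload=0x7B=123: acc |= 123<<0 -> acc=123 shift=7
  byte[8]=0x39 cont=0 payload=0x39=57: acc |= 57<<7 -> acc=7419 shift=14 [end]
Varint 3: bytes[7:9] = FB 39 -> value 7419 (2 byte(s))
  byte[9]=0x13 cont=0 payload=0x13=19: acc |= 19<<0 -> acc=19 shift=7 [end]
Varint 4: bytes[9:10] = 13 -> value 19 (1 byte(s))
  byte[10]=0xD4 cont=1 payload=0x54=84: acc |= 84<<0 -> acc=84 shift=7
  byte[11]=0x94 cont=1 payload=0x14=20: acc |= 20<<7 -> acc=2644 shift=14
  byte[12]=0x52 cont=0 payload=0x52=82: acc |= 82<<14 -> acc=1346132 shift=21 [end]
Varint 5: bytes[10:13] = D4 94 52 -> value 1346132 (3 byte(s))

Answer: 4 3 2 1 3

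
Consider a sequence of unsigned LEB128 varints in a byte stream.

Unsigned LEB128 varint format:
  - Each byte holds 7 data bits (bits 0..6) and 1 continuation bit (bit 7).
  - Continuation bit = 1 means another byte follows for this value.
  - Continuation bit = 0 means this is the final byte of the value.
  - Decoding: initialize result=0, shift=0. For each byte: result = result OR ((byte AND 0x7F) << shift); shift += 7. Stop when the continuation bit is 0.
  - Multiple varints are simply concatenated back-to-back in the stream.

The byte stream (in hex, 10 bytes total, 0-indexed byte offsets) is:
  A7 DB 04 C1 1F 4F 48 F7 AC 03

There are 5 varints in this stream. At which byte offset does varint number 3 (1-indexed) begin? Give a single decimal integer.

Answer: 5

Derivation:
  byte[0]=0xA7 cont=1 payload=0x27=39: acc |= 39<<0 -> acc=39 shift=7
  byte[1]=0xDB cont=1 payload=0x5B=91: acc |= 91<<7 -> acc=11687 shift=14
  byte[2]=0x04 cont=0 payload=0x04=4: acc |= 4<<14 -> acc=77223 shift=21 [end]
Varint 1: bytes[0:3] = A7 DB 04 -> value 77223 (3 byte(s))
  byte[3]=0xC1 cont=1 payload=0x41=65: acc |= 65<<0 -> acc=65 shift=7
  byte[4]=0x1F cont=0 payload=0x1F=31: acc |= 31<<7 -> acc=4033 shift=14 [end]
Varint 2: bytes[3:5] = C1 1F -> value 4033 (2 byte(s))
  byte[5]=0x4F cont=0 payload=0x4F=79: acc |= 79<<0 -> acc=79 shift=7 [end]
Varint 3: bytes[5:6] = 4F -> value 79 (1 byte(s))
  byte[6]=0x48 cont=0 payload=0x48=72: acc |= 72<<0 -> acc=72 shift=7 [end]
Varint 4: bytes[6:7] = 48 -> value 72 (1 byte(s))
  byte[7]=0xF7 cont=1 payload=0x77=119: acc |= 119<<0 -> acc=119 shift=7
  byte[8]=0xAC cont=1 payload=0x2C=44: acc |= 44<<7 -> acc=5751 shift=14
  byte[9]=0x03 cont=0 payload=0x03=3: acc |= 3<<14 -> acc=54903 shift=21 [end]
Varint 5: bytes[7:10] = F7 AC 03 -> value 54903 (3 byte(s))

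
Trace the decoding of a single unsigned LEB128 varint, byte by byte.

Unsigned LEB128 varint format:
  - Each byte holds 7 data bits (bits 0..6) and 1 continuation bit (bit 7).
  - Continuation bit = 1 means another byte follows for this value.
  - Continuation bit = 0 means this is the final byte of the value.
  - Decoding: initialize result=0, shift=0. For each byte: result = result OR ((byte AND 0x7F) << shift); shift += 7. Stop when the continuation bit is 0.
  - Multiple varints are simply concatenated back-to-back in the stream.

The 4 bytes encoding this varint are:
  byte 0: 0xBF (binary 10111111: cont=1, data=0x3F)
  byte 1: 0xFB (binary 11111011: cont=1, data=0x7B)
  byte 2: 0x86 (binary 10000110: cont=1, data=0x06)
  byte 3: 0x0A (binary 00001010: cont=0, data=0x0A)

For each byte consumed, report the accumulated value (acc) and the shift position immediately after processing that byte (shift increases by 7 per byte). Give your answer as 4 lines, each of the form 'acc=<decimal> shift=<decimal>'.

byte 0=0xBF: payload=0x3F=63, contrib = 63<<0 = 63; acc -> 63, shift -> 7
byte 1=0xFB: payload=0x7B=123, contrib = 123<<7 = 15744; acc -> 15807, shift -> 14
byte 2=0x86: payload=0x06=6, contrib = 6<<14 = 98304; acc -> 114111, shift -> 21
byte 3=0x0A: payload=0x0A=10, contrib = 10<<21 = 20971520; acc -> 21085631, shift -> 28

Answer: acc=63 shift=7
acc=15807 shift=14
acc=114111 shift=21
acc=21085631 shift=28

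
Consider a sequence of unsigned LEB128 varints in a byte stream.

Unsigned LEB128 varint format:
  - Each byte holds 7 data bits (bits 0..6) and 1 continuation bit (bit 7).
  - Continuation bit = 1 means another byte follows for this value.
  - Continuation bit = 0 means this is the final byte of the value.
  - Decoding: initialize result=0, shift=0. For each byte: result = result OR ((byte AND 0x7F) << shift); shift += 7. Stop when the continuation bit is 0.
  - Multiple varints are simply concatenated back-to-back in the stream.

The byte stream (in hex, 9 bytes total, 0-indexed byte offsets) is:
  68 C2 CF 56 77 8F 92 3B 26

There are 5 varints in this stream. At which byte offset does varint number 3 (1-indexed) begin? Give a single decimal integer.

Answer: 4

Derivation:
  byte[0]=0x68 cont=0 payload=0x68=104: acc |= 104<<0 -> acc=104 shift=7 [end]
Varint 1: bytes[0:1] = 68 -> value 104 (1 byte(s))
  byte[1]=0xC2 cont=1 payload=0x42=66: acc |= 66<<0 -> acc=66 shift=7
  byte[2]=0xCF cont=1 payload=0x4F=79: acc |= 79<<7 -> acc=10178 shift=14
  byte[3]=0x56 cont=0 payload=0x56=86: acc |= 86<<14 -> acc=1419202 shift=21 [end]
Varint 2: bytes[1:4] = C2 CF 56 -> value 1419202 (3 byte(s))
  byte[4]=0x77 cont=0 payload=0x77=119: acc |= 119<<0 -> acc=119 shift=7 [end]
Varint 3: bytes[4:5] = 77 -> value 119 (1 byte(s))
  byte[5]=0x8F cont=1 payload=0x0F=15: acc |= 15<<0 -> acc=15 shift=7
  byte[6]=0x92 cont=1 payload=0x12=18: acc |= 18<<7 -> acc=2319 shift=14
  byte[7]=0x3B cont=0 payload=0x3B=59: acc |= 59<<14 -> acc=968975 shift=21 [end]
Varint 4: bytes[5:8] = 8F 92 3B -> value 968975 (3 byte(s))
  byte[8]=0x26 cont=0 payload=0x26=38: acc |= 38<<0 -> acc=38 shift=7 [end]
Varint 5: bytes[8:9] = 26 -> value 38 (1 byte(s))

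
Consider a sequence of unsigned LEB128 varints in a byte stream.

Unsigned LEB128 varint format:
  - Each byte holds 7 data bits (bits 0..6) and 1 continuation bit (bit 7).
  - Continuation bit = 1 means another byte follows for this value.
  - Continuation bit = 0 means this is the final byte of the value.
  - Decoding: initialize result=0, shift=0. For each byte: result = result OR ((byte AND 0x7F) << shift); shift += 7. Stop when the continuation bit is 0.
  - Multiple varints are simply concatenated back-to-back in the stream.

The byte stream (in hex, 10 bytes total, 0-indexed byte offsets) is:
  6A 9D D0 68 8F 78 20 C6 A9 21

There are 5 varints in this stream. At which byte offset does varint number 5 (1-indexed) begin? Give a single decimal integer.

  byte[0]=0x6A cont=0 payload=0x6A=106: acc |= 106<<0 -> acc=106 shift=7 [end]
Varint 1: bytes[0:1] = 6A -> value 106 (1 byte(s))
  byte[1]=0x9D cont=1 payload=0x1D=29: acc |= 29<<0 -> acc=29 shift=7
  byte[2]=0xD0 cont=1 payload=0x50=80: acc |= 80<<7 -> acc=10269 shift=14
  byte[3]=0x68 cont=0 payload=0x68=104: acc |= 104<<14 -> acc=1714205 shift=21 [end]
Varint 2: bytes[1:4] = 9D D0 68 -> value 1714205 (3 byte(s))
  byte[4]=0x8F cont=1 payload=0x0F=15: acc |= 15<<0 -> acc=15 shift=7
  byte[5]=0x78 cont=0 payload=0x78=120: acc |= 120<<7 -> acc=15375 shift=14 [end]
Varint 3: bytes[4:6] = 8F 78 -> value 15375 (2 byte(s))
  byte[6]=0x20 cont=0 payload=0x20=32: acc |= 32<<0 -> acc=32 shift=7 [end]
Varint 4: bytes[6:7] = 20 -> value 32 (1 byte(s))
  byte[7]=0xC6 cont=1 payload=0x46=70: acc |= 70<<0 -> acc=70 shift=7
  byte[8]=0xA9 cont=1 payload=0x29=41: acc |= 41<<7 -> acc=5318 shift=14
  byte[9]=0x21 cont=0 payload=0x21=33: acc |= 33<<14 -> acc=545990 shift=21 [end]
Varint 5: bytes[7:10] = C6 A9 21 -> value 545990 (3 byte(s))

Answer: 7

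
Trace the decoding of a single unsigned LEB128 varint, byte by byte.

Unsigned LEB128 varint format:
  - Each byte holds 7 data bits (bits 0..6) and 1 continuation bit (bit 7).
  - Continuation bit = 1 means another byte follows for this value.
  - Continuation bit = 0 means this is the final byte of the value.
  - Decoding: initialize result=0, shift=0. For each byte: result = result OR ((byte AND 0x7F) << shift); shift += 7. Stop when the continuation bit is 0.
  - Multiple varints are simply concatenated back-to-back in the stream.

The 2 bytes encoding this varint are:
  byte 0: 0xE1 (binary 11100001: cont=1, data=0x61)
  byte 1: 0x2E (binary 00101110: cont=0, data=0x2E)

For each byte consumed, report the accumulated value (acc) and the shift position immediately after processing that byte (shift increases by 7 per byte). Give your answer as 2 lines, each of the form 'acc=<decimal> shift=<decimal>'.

byte 0=0xE1: payload=0x61=97, contrib = 97<<0 = 97; acc -> 97, shift -> 7
byte 1=0x2E: payload=0x2E=46, contrib = 46<<7 = 5888; acc -> 5985, shift -> 14

Answer: acc=97 shift=7
acc=5985 shift=14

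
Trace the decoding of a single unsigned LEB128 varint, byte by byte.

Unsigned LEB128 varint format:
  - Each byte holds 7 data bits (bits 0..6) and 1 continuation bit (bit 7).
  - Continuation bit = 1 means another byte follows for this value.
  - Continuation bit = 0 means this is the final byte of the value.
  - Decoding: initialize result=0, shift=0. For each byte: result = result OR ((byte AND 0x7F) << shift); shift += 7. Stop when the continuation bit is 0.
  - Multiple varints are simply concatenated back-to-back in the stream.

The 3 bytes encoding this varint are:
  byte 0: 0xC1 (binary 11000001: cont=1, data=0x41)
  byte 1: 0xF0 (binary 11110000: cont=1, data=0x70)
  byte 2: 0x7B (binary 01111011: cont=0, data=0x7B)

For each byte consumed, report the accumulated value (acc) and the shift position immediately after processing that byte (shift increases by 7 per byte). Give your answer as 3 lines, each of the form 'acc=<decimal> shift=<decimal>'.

byte 0=0xC1: payload=0x41=65, contrib = 65<<0 = 65; acc -> 65, shift -> 7
byte 1=0xF0: payload=0x70=112, contrib = 112<<7 = 14336; acc -> 14401, shift -> 14
byte 2=0x7B: payload=0x7B=123, contrib = 123<<14 = 2015232; acc -> 2029633, shift -> 21

Answer: acc=65 shift=7
acc=14401 shift=14
acc=2029633 shift=21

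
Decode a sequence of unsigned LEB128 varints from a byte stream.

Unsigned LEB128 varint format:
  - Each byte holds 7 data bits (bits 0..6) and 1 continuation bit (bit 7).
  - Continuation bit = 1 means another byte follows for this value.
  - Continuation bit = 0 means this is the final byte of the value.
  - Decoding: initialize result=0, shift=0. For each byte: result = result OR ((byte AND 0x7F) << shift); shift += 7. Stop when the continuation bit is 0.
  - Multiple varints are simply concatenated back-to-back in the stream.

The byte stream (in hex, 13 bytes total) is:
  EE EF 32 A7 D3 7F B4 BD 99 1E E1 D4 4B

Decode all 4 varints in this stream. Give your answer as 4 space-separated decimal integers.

  byte[0]=0xEE cont=1 payload=0x6E=110: acc |= 110<<0 -> acc=110 shift=7
  byte[1]=0xEF cont=1 payload=0x6F=111: acc |= 111<<7 -> acc=14318 shift=14
  byte[2]=0x32 cont=0 payload=0x32=50: acc |= 50<<14 -> acc=833518 shift=21 [end]
Varint 1: bytes[0:3] = EE EF 32 -> value 833518 (3 byte(s))
  byte[3]=0xA7 cont=1 payload=0x27=39: acc |= 39<<0 -> acc=39 shift=7
  byte[4]=0xD3 cont=1 payload=0x53=83: acc |= 83<<7 -> acc=10663 shift=14
  byte[5]=0x7F cont=0 payload=0x7F=127: acc |= 127<<14 -> acc=2091431 shift=21 [end]
Varint 2: bytes[3:6] = A7 D3 7F -> value 2091431 (3 byte(s))
  byte[6]=0xB4 cont=1 payload=0x34=52: acc |= 52<<0 -> acc=52 shift=7
  byte[7]=0xBD cont=1 payload=0x3D=61: acc |= 61<<7 -> acc=7860 shift=14
  byte[8]=0x99 cont=1 payload=0x19=25: acc |= 25<<14 -> acc=417460 shift=21
  byte[9]=0x1E cont=0 payload=0x1E=30: acc |= 30<<21 -> acc=63332020 shift=28 [end]
Varint 3: bytes[6:10] = B4 BD 99 1E -> value 63332020 (4 byte(s))
  byte[10]=0xE1 cont=1 payload=0x61=97: acc |= 97<<0 -> acc=97 shift=7
  byte[11]=0xD4 cont=1 payload=0x54=84: acc |= 84<<7 -> acc=10849 shift=14
  byte[12]=0x4B cont=0 payload=0x4B=75: acc |= 75<<14 -> acc=1239649 shift=21 [end]
Varint 4: bytes[10:13] = E1 D4 4B -> value 1239649 (3 byte(s))

Answer: 833518 2091431 63332020 1239649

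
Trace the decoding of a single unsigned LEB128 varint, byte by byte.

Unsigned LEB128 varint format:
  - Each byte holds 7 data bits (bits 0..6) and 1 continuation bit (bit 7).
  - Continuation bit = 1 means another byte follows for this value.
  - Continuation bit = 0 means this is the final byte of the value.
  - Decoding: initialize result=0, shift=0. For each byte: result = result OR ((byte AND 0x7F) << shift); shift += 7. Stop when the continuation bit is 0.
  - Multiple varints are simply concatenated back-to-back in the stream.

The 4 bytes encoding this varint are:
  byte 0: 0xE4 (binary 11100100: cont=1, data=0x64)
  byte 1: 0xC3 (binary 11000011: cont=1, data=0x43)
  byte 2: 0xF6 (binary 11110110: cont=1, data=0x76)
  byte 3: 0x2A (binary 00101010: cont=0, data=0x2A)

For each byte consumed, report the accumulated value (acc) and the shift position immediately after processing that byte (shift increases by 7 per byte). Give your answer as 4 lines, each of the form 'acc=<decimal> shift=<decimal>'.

Answer: acc=100 shift=7
acc=8676 shift=14
acc=1941988 shift=21
acc=90022372 shift=28

Derivation:
byte 0=0xE4: payload=0x64=100, contrib = 100<<0 = 100; acc -> 100, shift -> 7
byte 1=0xC3: payload=0x43=67, contrib = 67<<7 = 8576; acc -> 8676, shift -> 14
byte 2=0xF6: payload=0x76=118, contrib = 118<<14 = 1933312; acc -> 1941988, shift -> 21
byte 3=0x2A: payload=0x2A=42, contrib = 42<<21 = 88080384; acc -> 90022372, shift -> 28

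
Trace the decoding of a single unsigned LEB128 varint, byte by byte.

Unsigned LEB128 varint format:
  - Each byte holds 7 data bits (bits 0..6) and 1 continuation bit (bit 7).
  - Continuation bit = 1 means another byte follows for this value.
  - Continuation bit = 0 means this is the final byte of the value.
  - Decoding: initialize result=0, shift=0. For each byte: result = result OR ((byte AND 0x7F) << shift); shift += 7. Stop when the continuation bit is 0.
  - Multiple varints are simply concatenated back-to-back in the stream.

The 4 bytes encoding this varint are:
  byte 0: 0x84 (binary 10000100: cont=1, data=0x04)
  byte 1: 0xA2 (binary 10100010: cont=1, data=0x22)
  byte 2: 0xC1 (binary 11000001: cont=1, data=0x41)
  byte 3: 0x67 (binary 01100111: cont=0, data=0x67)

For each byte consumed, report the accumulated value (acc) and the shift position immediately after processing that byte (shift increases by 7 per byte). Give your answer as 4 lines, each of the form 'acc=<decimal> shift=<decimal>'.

Answer: acc=4 shift=7
acc=4356 shift=14
acc=1069316 shift=21
acc=217075972 shift=28

Derivation:
byte 0=0x84: payload=0x04=4, contrib = 4<<0 = 4; acc -> 4, shift -> 7
byte 1=0xA2: payload=0x22=34, contrib = 34<<7 = 4352; acc -> 4356, shift -> 14
byte 2=0xC1: payload=0x41=65, contrib = 65<<14 = 1064960; acc -> 1069316, shift -> 21
byte 3=0x67: payload=0x67=103, contrib = 103<<21 = 216006656; acc -> 217075972, shift -> 28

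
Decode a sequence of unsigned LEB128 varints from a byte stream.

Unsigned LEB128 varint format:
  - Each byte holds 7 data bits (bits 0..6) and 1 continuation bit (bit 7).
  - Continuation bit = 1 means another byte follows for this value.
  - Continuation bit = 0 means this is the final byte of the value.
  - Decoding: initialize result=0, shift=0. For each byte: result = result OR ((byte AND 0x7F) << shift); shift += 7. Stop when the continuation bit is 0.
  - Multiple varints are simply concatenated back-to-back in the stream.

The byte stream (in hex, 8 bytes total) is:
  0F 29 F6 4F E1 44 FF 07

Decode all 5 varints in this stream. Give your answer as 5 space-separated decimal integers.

Answer: 15 41 10230 8801 1023

Derivation:
  byte[0]=0x0F cont=0 payload=0x0F=15: acc |= 15<<0 -> acc=15 shift=7 [end]
Varint 1: bytes[0:1] = 0F -> value 15 (1 byte(s))
  byte[1]=0x29 cont=0 payload=0x29=41: acc |= 41<<0 -> acc=41 shift=7 [end]
Varint 2: bytes[1:2] = 29 -> value 41 (1 byte(s))
  byte[2]=0xF6 cont=1 payload=0x76=118: acc |= 118<<0 -> acc=118 shift=7
  byte[3]=0x4F cont=0 payload=0x4F=79: acc |= 79<<7 -> acc=10230 shift=14 [end]
Varint 3: bytes[2:4] = F6 4F -> value 10230 (2 byte(s))
  byte[4]=0xE1 cont=1 payload=0x61=97: acc |= 97<<0 -> acc=97 shift=7
  byte[5]=0x44 cont=0 payload=0x44=68: acc |= 68<<7 -> acc=8801 shift=14 [end]
Varint 4: bytes[4:6] = E1 44 -> value 8801 (2 byte(s))
  byte[6]=0xFF cont=1 payload=0x7F=127: acc |= 127<<0 -> acc=127 shift=7
  byte[7]=0x07 cont=0 payload=0x07=7: acc |= 7<<7 -> acc=1023 shift=14 [end]
Varint 5: bytes[6:8] = FF 07 -> value 1023 (2 byte(s))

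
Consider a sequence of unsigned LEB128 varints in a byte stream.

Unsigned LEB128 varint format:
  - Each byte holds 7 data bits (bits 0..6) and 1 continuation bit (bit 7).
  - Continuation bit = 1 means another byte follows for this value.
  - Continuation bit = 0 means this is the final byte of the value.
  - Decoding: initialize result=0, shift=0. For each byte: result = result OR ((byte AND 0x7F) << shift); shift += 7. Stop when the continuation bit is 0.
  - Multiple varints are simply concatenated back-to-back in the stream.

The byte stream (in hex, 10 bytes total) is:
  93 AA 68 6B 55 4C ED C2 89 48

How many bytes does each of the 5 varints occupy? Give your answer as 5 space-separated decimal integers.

  byte[0]=0x93 cont=1 payload=0x13=19: acc |= 19<<0 -> acc=19 shift=7
  byte[1]=0xAA cont=1 payload=0x2A=42: acc |= 42<<7 -> acc=5395 shift=14
  byte[2]=0x68 cont=0 payload=0x68=104: acc |= 104<<14 -> acc=1709331 shift=21 [end]
Varint 1: bytes[0:3] = 93 AA 68 -> value 1709331 (3 byte(s))
  byte[3]=0x6B cont=0 payload=0x6B=107: acc |= 107<<0 -> acc=107 shift=7 [end]
Varint 2: bytes[3:4] = 6B -> value 107 (1 byte(s))
  byte[4]=0x55 cont=0 payload=0x55=85: acc |= 85<<0 -> acc=85 shift=7 [end]
Varint 3: bytes[4:5] = 55 -> value 85 (1 byte(s))
  byte[5]=0x4C cont=0 payload=0x4C=76: acc |= 76<<0 -> acc=76 shift=7 [end]
Varint 4: bytes[5:6] = 4C -> value 76 (1 byte(s))
  byte[6]=0xED cont=1 payload=0x6D=109: acc |= 109<<0 -> acc=109 shift=7
  byte[7]=0xC2 cont=1 payload=0x42=66: acc |= 66<<7 -> acc=8557 shift=14
  byte[8]=0x89 cont=1 payload=0x09=9: acc |= 9<<14 -> acc=156013 shift=21
  byte[9]=0x48 cont=0 payload=0x48=72: acc |= 72<<21 -> acc=151150957 shift=28 [end]
Varint 5: bytes[6:10] = ED C2 89 48 -> value 151150957 (4 byte(s))

Answer: 3 1 1 1 4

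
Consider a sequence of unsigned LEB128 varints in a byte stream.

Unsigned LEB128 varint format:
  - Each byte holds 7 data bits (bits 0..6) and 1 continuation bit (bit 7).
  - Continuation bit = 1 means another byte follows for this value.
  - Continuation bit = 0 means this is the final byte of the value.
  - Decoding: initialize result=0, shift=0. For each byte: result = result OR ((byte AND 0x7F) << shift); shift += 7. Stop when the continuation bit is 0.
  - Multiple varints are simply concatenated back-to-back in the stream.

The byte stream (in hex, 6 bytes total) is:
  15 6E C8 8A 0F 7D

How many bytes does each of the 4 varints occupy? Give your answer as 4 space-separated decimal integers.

Answer: 1 1 3 1

Derivation:
  byte[0]=0x15 cont=0 payload=0x15=21: acc |= 21<<0 -> acc=21 shift=7 [end]
Varint 1: bytes[0:1] = 15 -> value 21 (1 byte(s))
  byte[1]=0x6E cont=0 payload=0x6E=110: acc |= 110<<0 -> acc=110 shift=7 [end]
Varint 2: bytes[1:2] = 6E -> value 110 (1 byte(s))
  byte[2]=0xC8 cont=1 payload=0x48=72: acc |= 72<<0 -> acc=72 shift=7
  byte[3]=0x8A cont=1 payload=0x0A=10: acc |= 10<<7 -> acc=1352 shift=14
  byte[4]=0x0F cont=0 payload=0x0F=15: acc |= 15<<14 -> acc=247112 shift=21 [end]
Varint 3: bytes[2:5] = C8 8A 0F -> value 247112 (3 byte(s))
  byte[5]=0x7D cont=0 payload=0x7D=125: acc |= 125<<0 -> acc=125 shift=7 [end]
Varint 4: bytes[5:6] = 7D -> value 125 (1 byte(s))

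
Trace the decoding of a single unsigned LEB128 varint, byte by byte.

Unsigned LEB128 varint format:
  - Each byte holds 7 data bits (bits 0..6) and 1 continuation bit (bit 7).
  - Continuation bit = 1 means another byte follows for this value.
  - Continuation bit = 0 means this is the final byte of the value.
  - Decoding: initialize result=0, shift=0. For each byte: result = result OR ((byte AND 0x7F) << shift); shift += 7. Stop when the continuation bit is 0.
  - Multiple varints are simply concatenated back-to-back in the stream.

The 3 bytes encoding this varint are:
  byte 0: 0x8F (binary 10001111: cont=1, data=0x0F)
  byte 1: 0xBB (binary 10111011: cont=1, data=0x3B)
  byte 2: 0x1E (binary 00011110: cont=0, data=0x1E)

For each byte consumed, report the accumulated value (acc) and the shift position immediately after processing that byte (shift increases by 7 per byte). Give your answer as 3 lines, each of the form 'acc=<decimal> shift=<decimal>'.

Answer: acc=15 shift=7
acc=7567 shift=14
acc=499087 shift=21

Derivation:
byte 0=0x8F: payload=0x0F=15, contrib = 15<<0 = 15; acc -> 15, shift -> 7
byte 1=0xBB: payload=0x3B=59, contrib = 59<<7 = 7552; acc -> 7567, shift -> 14
byte 2=0x1E: payload=0x1E=30, contrib = 30<<14 = 491520; acc -> 499087, shift -> 21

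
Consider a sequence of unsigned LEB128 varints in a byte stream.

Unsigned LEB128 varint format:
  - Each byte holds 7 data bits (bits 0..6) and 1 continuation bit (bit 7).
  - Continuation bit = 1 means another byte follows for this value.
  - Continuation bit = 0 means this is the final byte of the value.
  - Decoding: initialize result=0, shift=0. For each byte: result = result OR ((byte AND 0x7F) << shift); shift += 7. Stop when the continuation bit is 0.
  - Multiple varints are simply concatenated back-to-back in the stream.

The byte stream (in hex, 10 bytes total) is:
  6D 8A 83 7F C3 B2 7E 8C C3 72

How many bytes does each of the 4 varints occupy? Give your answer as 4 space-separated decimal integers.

Answer: 1 3 3 3

Derivation:
  byte[0]=0x6D cont=0 payload=0x6D=109: acc |= 109<<0 -> acc=109 shift=7 [end]
Varint 1: bytes[0:1] = 6D -> value 109 (1 byte(s))
  byte[1]=0x8A cont=1 payload=0x0A=10: acc |= 10<<0 -> acc=10 shift=7
  byte[2]=0x83 cont=1 payload=0x03=3: acc |= 3<<7 -> acc=394 shift=14
  byte[3]=0x7F cont=0 payload=0x7F=127: acc |= 127<<14 -> acc=2081162 shift=21 [end]
Varint 2: bytes[1:4] = 8A 83 7F -> value 2081162 (3 byte(s))
  byte[4]=0xC3 cont=1 payload=0x43=67: acc |= 67<<0 -> acc=67 shift=7
  byte[5]=0xB2 cont=1 payload=0x32=50: acc |= 50<<7 -> acc=6467 shift=14
  byte[6]=0x7E cont=0 payload=0x7E=126: acc |= 126<<14 -> acc=2070851 shift=21 [end]
Varint 3: bytes[4:7] = C3 B2 7E -> value 2070851 (3 byte(s))
  byte[7]=0x8C cont=1 payload=0x0C=12: acc |= 12<<0 -> acc=12 shift=7
  byte[8]=0xC3 cont=1 payload=0x43=67: acc |= 67<<7 -> acc=8588 shift=14
  byte[9]=0x72 cont=0 payload=0x72=114: acc |= 114<<14 -> acc=1876364 shift=21 [end]
Varint 4: bytes[7:10] = 8C C3 72 -> value 1876364 (3 byte(s))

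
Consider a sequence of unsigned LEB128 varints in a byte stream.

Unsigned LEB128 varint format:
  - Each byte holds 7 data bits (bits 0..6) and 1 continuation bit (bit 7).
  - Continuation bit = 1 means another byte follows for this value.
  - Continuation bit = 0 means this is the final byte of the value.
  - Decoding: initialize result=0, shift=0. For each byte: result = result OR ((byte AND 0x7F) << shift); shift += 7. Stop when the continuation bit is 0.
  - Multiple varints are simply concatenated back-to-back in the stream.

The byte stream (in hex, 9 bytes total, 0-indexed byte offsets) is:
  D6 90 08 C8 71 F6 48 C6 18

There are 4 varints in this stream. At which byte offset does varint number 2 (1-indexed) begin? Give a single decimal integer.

Answer: 3

Derivation:
  byte[0]=0xD6 cont=1 payload=0x56=86: acc |= 86<<0 -> acc=86 shift=7
  byte[1]=0x90 cont=1 payload=0x10=16: acc |= 16<<7 -> acc=2134 shift=14
  byte[2]=0x08 cont=0 payload=0x08=8: acc |= 8<<14 -> acc=133206 shift=21 [end]
Varint 1: bytes[0:3] = D6 90 08 -> value 133206 (3 byte(s))
  byte[3]=0xC8 cont=1 payload=0x48=72: acc |= 72<<0 -> acc=72 shift=7
  byte[4]=0x71 cont=0 payload=0x71=113: acc |= 113<<7 -> acc=14536 shift=14 [end]
Varint 2: bytes[3:5] = C8 71 -> value 14536 (2 byte(s))
  byte[5]=0xF6 cont=1 payload=0x76=118: acc |= 118<<0 -> acc=118 shift=7
  byte[6]=0x48 cont=0 payload=0x48=72: acc |= 72<<7 -> acc=9334 shift=14 [end]
Varint 3: bytes[5:7] = F6 48 -> value 9334 (2 byte(s))
  byte[7]=0xC6 cont=1 payload=0x46=70: acc |= 70<<0 -> acc=70 shift=7
  byte[8]=0x18 cont=0 payload=0x18=24: acc |= 24<<7 -> acc=3142 shift=14 [end]
Varint 4: bytes[7:9] = C6 18 -> value 3142 (2 byte(s))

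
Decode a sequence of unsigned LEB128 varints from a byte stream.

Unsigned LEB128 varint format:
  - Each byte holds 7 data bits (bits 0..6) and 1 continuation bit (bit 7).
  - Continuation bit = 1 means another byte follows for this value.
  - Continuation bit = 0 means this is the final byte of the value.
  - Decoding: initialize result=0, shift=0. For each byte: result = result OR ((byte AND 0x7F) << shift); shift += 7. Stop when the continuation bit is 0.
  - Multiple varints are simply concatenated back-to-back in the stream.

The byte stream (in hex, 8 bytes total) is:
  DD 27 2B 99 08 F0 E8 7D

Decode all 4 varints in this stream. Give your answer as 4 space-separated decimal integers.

Answer: 5085 43 1049 2061424

Derivation:
  byte[0]=0xDD cont=1 payload=0x5D=93: acc |= 93<<0 -> acc=93 shift=7
  byte[1]=0x27 cont=0 payload=0x27=39: acc |= 39<<7 -> acc=5085 shift=14 [end]
Varint 1: bytes[0:2] = DD 27 -> value 5085 (2 byte(s))
  byte[2]=0x2B cont=0 payload=0x2B=43: acc |= 43<<0 -> acc=43 shift=7 [end]
Varint 2: bytes[2:3] = 2B -> value 43 (1 byte(s))
  byte[3]=0x99 cont=1 payload=0x19=25: acc |= 25<<0 -> acc=25 shift=7
  byte[4]=0x08 cont=0 payload=0x08=8: acc |= 8<<7 -> acc=1049 shift=14 [end]
Varint 3: bytes[3:5] = 99 08 -> value 1049 (2 byte(s))
  byte[5]=0xF0 cont=1 payload=0x70=112: acc |= 112<<0 -> acc=112 shift=7
  byte[6]=0xE8 cont=1 payload=0x68=104: acc |= 104<<7 -> acc=13424 shift=14
  byte[7]=0x7D cont=0 payload=0x7D=125: acc |= 125<<14 -> acc=2061424 shift=21 [end]
Varint 4: bytes[5:8] = F0 E8 7D -> value 2061424 (3 byte(s))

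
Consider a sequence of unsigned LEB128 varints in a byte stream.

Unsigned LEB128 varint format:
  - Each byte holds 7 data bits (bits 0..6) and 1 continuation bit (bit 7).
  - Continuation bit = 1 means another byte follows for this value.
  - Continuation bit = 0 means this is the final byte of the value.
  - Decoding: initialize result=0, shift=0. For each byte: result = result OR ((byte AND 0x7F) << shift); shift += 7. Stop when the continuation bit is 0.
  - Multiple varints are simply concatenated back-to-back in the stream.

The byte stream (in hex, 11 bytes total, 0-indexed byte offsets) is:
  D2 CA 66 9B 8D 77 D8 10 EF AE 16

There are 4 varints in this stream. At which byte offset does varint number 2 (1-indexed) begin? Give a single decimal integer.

  byte[0]=0xD2 cont=1 payload=0x52=82: acc |= 82<<0 -> acc=82 shift=7
  byte[1]=0xCA cont=1 payload=0x4A=74: acc |= 74<<7 -> acc=9554 shift=14
  byte[2]=0x66 cont=0 payload=0x66=102: acc |= 102<<14 -> acc=1680722 shift=21 [end]
Varint 1: bytes[0:3] = D2 CA 66 -> value 1680722 (3 byte(s))
  byte[3]=0x9B cont=1 payload=0x1B=27: acc |= 27<<0 -> acc=27 shift=7
  byte[4]=0x8D cont=1 payload=0x0D=13: acc |= 13<<7 -> acc=1691 shift=14
  byte[5]=0x77 cont=0 payload=0x77=119: acc |= 119<<14 -> acc=1951387 shift=21 [end]
Varint 2: bytes[3:6] = 9B 8D 77 -> value 1951387 (3 byte(s))
  byte[6]=0xD8 cont=1 payload=0x58=88: acc |= 88<<0 -> acc=88 shift=7
  byte[7]=0x10 cont=0 payload=0x10=16: acc |= 16<<7 -> acc=2136 shift=14 [end]
Varint 3: bytes[6:8] = D8 10 -> value 2136 (2 byte(s))
  byte[8]=0xEF cont=1 payload=0x6F=111: acc |= 111<<0 -> acc=111 shift=7
  byte[9]=0xAE cont=1 payload=0x2E=46: acc |= 46<<7 -> acc=5999 shift=14
  byte[10]=0x16 cont=0 payload=0x16=22: acc |= 22<<14 -> acc=366447 shift=21 [end]
Varint 4: bytes[8:11] = EF AE 16 -> value 366447 (3 byte(s))

Answer: 3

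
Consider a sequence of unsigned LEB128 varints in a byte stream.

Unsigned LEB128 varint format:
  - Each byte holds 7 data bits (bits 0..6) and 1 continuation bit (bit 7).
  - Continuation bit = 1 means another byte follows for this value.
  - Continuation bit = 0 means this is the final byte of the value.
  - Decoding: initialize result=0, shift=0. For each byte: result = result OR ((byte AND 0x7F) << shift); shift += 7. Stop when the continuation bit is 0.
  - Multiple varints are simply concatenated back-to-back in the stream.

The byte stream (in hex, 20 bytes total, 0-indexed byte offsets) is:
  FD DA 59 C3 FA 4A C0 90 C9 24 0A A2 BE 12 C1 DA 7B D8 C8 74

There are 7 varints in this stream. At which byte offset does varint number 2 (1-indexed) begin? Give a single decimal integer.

  byte[0]=0xFD cont=1 payload=0x7D=125: acc |= 125<<0 -> acc=125 shift=7
  byte[1]=0xDA cont=1 payload=0x5A=90: acc |= 90<<7 -> acc=11645 shift=14
  byte[2]=0x59 cont=0 payload=0x59=89: acc |= 89<<14 -> acc=1469821 shift=21 [end]
Varint 1: bytes[0:3] = FD DA 59 -> value 1469821 (3 byte(s))
  byte[3]=0xC3 cont=1 payload=0x43=67: acc |= 67<<0 -> acc=67 shift=7
  byte[4]=0xFA cont=1 payload=0x7A=122: acc |= 122<<7 -> acc=15683 shift=14
  byte[5]=0x4A cont=0 payload=0x4A=74: acc |= 74<<14 -> acc=1228099 shift=21 [end]
Varint 2: bytes[3:6] = C3 FA 4A -> value 1228099 (3 byte(s))
  byte[6]=0xC0 cont=1 payload=0x40=64: acc |= 64<<0 -> acc=64 shift=7
  byte[7]=0x90 cont=1 payload=0x10=16: acc |= 16<<7 -> acc=2112 shift=14
  byte[8]=0xC9 cont=1 payload=0x49=73: acc |= 73<<14 -> acc=1198144 shift=21
  byte[9]=0x24 cont=0 payload=0x24=36: acc |= 36<<21 -> acc=76695616 shift=28 [end]
Varint 3: bytes[6:10] = C0 90 C9 24 -> value 76695616 (4 byte(s))
  byte[10]=0x0A cont=0 payload=0x0A=10: acc |= 10<<0 -> acc=10 shift=7 [end]
Varint 4: bytes[10:11] = 0A -> value 10 (1 byte(s))
  byte[11]=0xA2 cont=1 payload=0x22=34: acc |= 34<<0 -> acc=34 shift=7
  byte[12]=0xBE cont=1 payload=0x3E=62: acc |= 62<<7 -> acc=7970 shift=14
  byte[13]=0x12 cont=0 payload=0x12=18: acc |= 18<<14 -> acc=302882 shift=21 [end]
Varint 5: bytes[11:14] = A2 BE 12 -> value 302882 (3 byte(s))
  byte[14]=0xC1 cont=1 payload=0x41=65: acc |= 65<<0 -> acc=65 shift=7
  byte[15]=0xDA cont=1 payload=0x5A=90: acc |= 90<<7 -> acc=11585 shift=14
  byte[16]=0x7B cont=0 payload=0x7B=123: acc |= 123<<14 -> acc=2026817 shift=21 [end]
Varint 6: bytes[14:17] = C1 DA 7B -> value 2026817 (3 byte(s))
  byte[17]=0xD8 cont=1 payload=0x58=88: acc |= 88<<0 -> acc=88 shift=7
  byte[18]=0xC8 cont=1 payload=0x48=72: acc |= 72<<7 -> acc=9304 shift=14
  byte[19]=0x74 cont=0 payload=0x74=116: acc |= 116<<14 -> acc=1909848 shift=21 [end]
Varint 7: bytes[17:20] = D8 C8 74 -> value 1909848 (3 byte(s))

Answer: 3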